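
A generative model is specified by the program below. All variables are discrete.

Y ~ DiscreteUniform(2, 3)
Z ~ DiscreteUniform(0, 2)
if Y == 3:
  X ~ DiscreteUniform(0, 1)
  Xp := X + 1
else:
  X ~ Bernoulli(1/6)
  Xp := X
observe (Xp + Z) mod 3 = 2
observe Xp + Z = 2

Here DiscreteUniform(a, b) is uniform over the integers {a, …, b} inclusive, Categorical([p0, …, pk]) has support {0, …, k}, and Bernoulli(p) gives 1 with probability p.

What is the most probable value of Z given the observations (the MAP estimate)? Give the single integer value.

Enumerate traces; 4 have nonzero weight after conditioning:
  (Y=2, Z=1, X=1) weight 1/36
  (Y=2, Z=2, X=0) weight 5/36
  (Y=3, Z=0, X=1) weight 1/12
  (Y=3, Z=1, X=0) weight 1/12
Group by Z:
  weight(Z=0) = 1/12
  weight(Z=1) = 1/9
  weight(Z=2) = 5/36
Total weight = 1/12 + 1/9 + 5/36 = 1/3
P(Z=0 | obs) = 1/12 / 1/3 = 1/4
P(Z=1 | obs) = 1/9 / 1/3 = 1/3
P(Z=2 | obs) = 5/36 / 1/3 = 5/12
argmax = 2

argmax_v P(Z = v | obs) = 2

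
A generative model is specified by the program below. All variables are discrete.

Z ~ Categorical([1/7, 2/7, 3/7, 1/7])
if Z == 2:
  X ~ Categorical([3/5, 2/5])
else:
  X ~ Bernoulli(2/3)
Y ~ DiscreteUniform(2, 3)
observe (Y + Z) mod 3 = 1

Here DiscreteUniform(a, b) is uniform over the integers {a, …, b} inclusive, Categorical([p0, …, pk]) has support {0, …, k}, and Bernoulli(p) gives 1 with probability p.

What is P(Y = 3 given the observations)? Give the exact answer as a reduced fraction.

P(Y = 3 | obs) = 2/5

Enumerate traces; 4 have nonzero weight after conditioning:
  (Z=1, X=0, Y=3) weight 1/21
  (Z=1, X=1, Y=3) weight 2/21
  (Z=2, X=0, Y=2) weight 9/70
  (Z=2, X=1, Y=2) weight 3/35
Group by Y:
  weight(Y=2) = 3/14
  weight(Y=3) = 1/7
Total weight = 3/14 + 1/7 = 5/14
P(Y=2 | obs) = 3/14 / 5/14 = 3/5
P(Y=3 | obs) = 1/7 / 5/14 = 2/5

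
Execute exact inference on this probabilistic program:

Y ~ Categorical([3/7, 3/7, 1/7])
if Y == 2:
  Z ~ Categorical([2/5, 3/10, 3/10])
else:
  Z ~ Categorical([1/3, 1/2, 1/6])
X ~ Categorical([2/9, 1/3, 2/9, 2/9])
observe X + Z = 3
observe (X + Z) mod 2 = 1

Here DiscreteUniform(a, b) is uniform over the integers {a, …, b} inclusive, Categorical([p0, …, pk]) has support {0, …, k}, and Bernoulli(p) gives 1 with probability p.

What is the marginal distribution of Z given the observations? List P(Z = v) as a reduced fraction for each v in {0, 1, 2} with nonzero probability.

P(Z=0) = 16/51, P(Z=1) = 22/51, P(Z=2) = 13/51

Enumerate traces; 9 have nonzero weight after conditioning:
  (Y=0, Z=0, X=3) weight 2/63
  (Y=0, Z=1, X=2) weight 1/21
  (Y=0, Z=2, X=1) weight 1/42
  (Y=1, Z=0, X=3) weight 2/63
  (Y=1, Z=1, X=2) weight 1/21
  (Y=1, Z=2, X=1) weight 1/42
  (Y=2, Z=0, X=3) weight 4/315
  (Y=2, Z=1, X=2) weight 1/105
  … 1 more
Group by Z:
  weight(Z=0) = 8/105
  weight(Z=1) = 11/105
  weight(Z=2) = 13/210
Total weight = 8/105 + 11/105 + 13/210 = 17/70
P(Z=0 | obs) = 8/105 / 17/70 = 16/51
P(Z=1 | obs) = 11/105 / 17/70 = 22/51
P(Z=2 | obs) = 13/210 / 17/70 = 13/51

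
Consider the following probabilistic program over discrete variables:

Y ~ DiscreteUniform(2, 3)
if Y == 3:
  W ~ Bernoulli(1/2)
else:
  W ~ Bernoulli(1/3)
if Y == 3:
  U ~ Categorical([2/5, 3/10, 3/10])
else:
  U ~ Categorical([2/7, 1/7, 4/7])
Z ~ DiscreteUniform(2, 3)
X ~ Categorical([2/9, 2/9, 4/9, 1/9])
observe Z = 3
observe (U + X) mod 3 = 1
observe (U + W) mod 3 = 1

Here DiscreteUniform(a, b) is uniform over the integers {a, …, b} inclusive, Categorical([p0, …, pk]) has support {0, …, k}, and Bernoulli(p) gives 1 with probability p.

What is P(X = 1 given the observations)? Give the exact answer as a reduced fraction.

Enumerate traces; 6 have nonzero weight after conditioning:
  (Y=2, W=0, U=1, Z=3, X=0) weight 1/189
  (Y=2, W=0, U=1, Z=3, X=3) weight 1/378
  (Y=2, W=1, U=0, Z=3, X=1) weight 1/189
  (Y=3, W=0, U=1, Z=3, X=0) weight 1/120
  (Y=3, W=0, U=1, Z=3, X=3) weight 1/240
  (Y=3, W=1, U=0, Z=3, X=1) weight 1/90
Group by X:
  weight(X=0) = 103/7560
  weight(X=1) = 31/1890
  weight(X=3) = 103/15120
Total weight = 103/7560 + 31/1890 + 103/15120 = 557/15120
P(X=0 | obs) = 103/7560 / 557/15120 = 206/557
P(X=1 | obs) = 31/1890 / 557/15120 = 248/557
P(X=3 | obs) = 103/15120 / 557/15120 = 103/557

P(X = 1 | obs) = 248/557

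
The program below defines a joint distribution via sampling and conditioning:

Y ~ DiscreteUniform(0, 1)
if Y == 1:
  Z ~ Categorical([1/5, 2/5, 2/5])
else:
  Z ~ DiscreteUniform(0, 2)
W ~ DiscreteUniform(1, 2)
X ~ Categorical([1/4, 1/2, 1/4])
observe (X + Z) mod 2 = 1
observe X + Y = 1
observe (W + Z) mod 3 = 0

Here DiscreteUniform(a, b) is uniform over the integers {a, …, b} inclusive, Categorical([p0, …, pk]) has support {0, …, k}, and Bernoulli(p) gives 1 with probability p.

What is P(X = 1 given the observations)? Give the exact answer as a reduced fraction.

Enumerate traces; 2 have nonzero weight after conditioning:
  (Y=0, Z=2, W=1, X=1) weight 1/24
  (Y=1, Z=1, W=2, X=0) weight 1/40
Group by X:
  weight(X=0) = 1/40
  weight(X=1) = 1/24
Total weight = 1/40 + 1/24 = 1/15
P(X=0 | obs) = 1/40 / 1/15 = 3/8
P(X=1 | obs) = 1/24 / 1/15 = 5/8

P(X = 1 | obs) = 5/8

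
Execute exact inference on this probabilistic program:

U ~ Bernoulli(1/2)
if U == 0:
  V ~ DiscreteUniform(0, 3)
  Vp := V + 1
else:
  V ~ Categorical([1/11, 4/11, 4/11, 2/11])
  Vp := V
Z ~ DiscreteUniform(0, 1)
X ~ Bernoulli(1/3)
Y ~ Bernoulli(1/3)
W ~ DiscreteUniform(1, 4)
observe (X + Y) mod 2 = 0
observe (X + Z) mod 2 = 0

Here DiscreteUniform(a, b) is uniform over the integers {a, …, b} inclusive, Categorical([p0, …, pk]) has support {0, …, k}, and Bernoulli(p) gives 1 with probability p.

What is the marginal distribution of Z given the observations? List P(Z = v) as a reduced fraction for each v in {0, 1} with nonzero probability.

P(Z=0) = 4/5, P(Z=1) = 1/5

Enumerate traces; 64 have nonzero weight after conditioning:
  (U=0, V=0, Z=0, X=0, Y=0, W=1) weight 1/144
  (U=0, V=0, Z=0, X=0, Y=0, W=2) weight 1/144
  (U=0, V=0, Z=0, X=0, Y=0, W=3) weight 1/144
  (U=0, V=0, Z=0, X=0, Y=0, W=4) weight 1/144
  (U=0, V=0, Z=1, X=1, Y=1, W=1) weight 1/576
  (U=0, V=0, Z=1, X=1, Y=1, W=2) weight 1/576
  (U=0, V=0, Z=1, X=1, Y=1, W=3) weight 1/576
  (U=0, V=0, Z=1, X=1, Y=1, W=4) weight 1/576
  … 56 more
Group by Z:
  weight(Z=0) = 2/9
  weight(Z=1) = 1/18
Total weight = 2/9 + 1/18 = 5/18
P(Z=0 | obs) = 2/9 / 5/18 = 4/5
P(Z=1 | obs) = 1/18 / 5/18 = 1/5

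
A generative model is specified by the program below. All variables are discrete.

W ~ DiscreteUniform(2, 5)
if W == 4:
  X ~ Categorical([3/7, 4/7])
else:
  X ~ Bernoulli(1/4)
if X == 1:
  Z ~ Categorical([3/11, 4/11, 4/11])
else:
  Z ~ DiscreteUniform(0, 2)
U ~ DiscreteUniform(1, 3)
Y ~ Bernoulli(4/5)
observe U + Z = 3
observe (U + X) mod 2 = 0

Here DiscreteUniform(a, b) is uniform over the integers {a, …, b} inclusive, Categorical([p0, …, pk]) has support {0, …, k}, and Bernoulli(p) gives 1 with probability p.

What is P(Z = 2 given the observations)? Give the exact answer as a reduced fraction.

P(Z = 2 | obs) = 74/267

Enumerate traces; 24 have nonzero weight after conditioning:
  (W=2, X=0, Z=1, U=2, Y=0) weight 1/240
  (W=2, X=0, Z=1, U=2, Y=1) weight 1/60
  (W=2, X=1, Z=0, U=3, Y=0) weight 1/880
  (W=2, X=1, Z=0, U=3, Y=1) weight 1/220
  (W=2, X=1, Z=2, U=1, Y=0) weight 1/660
  (W=2, X=1, Z=2, U=1, Y=1) weight 1/165
  (W=3, X=0, Z=1, U=2, Y=0) weight 1/240
  (W=3, X=0, Z=1, U=2, Y=1) weight 1/60
  … 16 more
Group by Z:
  weight(Z=0) = 37/1232
  weight(Z=1) = 25/336
  weight(Z=2) = 37/924
Total weight = 37/1232 + 25/336 + 37/924 = 89/616
P(Z=0 | obs) = 37/1232 / 89/616 = 37/178
P(Z=1 | obs) = 25/336 / 89/616 = 275/534
P(Z=2 | obs) = 37/924 / 89/616 = 74/267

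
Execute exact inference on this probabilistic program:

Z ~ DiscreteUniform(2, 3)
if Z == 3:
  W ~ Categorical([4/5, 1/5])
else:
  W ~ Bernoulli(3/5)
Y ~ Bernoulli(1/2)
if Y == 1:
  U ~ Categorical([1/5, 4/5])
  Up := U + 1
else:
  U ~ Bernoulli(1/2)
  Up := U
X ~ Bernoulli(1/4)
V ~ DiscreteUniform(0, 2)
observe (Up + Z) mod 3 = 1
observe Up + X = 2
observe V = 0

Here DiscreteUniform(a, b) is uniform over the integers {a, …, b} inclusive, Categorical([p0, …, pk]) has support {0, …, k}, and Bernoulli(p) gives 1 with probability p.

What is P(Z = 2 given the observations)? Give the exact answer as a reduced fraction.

Enumerate traces; 6 have nonzero weight after conditioning:
  (Z=2, W=0, Y=1, U=1, X=0, V=0) weight 1/50
  (Z=2, W=1, Y=1, U=1, X=0, V=0) weight 3/100
  (Z=3, W=0, Y=0, U=1, X=1, V=0) weight 1/120
  (Z=3, W=0, Y=1, U=0, X=1, V=0) weight 1/300
  (Z=3, W=1, Y=0, U=1, X=1, V=0) weight 1/480
  (Z=3, W=1, Y=1, U=0, X=1, V=0) weight 1/1200
Group by Z:
  weight(Z=2) = 1/20
  weight(Z=3) = 7/480
Total weight = 1/20 + 7/480 = 31/480
P(Z=2 | obs) = 1/20 / 31/480 = 24/31
P(Z=3 | obs) = 7/480 / 31/480 = 7/31

P(Z = 2 | obs) = 24/31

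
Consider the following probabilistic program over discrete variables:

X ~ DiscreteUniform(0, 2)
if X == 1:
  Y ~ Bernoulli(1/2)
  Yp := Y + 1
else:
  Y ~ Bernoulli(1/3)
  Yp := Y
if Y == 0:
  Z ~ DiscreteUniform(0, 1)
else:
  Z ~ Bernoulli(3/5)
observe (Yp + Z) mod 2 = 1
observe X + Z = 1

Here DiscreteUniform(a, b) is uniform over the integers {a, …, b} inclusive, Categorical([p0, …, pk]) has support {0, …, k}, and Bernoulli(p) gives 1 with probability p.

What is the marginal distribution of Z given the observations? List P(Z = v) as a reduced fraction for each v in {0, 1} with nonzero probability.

Enumerate traces; 2 have nonzero weight after conditioning:
  (X=0, Y=0, Z=1) weight 1/9
  (X=1, Y=0, Z=0) weight 1/12
Group by Z:
  weight(Z=0) = 1/12
  weight(Z=1) = 1/9
Total weight = 1/12 + 1/9 = 7/36
P(Z=0 | obs) = 1/12 / 7/36 = 3/7
P(Z=1 | obs) = 1/9 / 7/36 = 4/7

P(Z=0) = 3/7, P(Z=1) = 4/7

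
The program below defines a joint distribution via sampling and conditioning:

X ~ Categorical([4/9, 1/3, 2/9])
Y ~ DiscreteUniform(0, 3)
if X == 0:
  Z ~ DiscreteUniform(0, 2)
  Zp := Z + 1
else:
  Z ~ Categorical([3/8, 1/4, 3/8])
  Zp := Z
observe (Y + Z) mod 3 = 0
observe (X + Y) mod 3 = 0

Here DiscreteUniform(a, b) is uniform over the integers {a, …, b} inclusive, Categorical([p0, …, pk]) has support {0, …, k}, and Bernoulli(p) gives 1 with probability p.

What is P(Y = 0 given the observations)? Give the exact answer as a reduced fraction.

Enumerate traces; 4 have nonzero weight after conditioning:
  (X=0, Y=0, Z=0) weight 1/27
  (X=0, Y=3, Z=0) weight 1/27
  (X=1, Y=2, Z=1) weight 1/48
  (X=2, Y=1, Z=2) weight 1/48
Group by Y:
  weight(Y=0) = 1/27
  weight(Y=1) = 1/48
  weight(Y=2) = 1/48
  weight(Y=3) = 1/27
Total weight = 1/27 + 1/48 + 1/48 + 1/27 = 25/216
P(Y=0 | obs) = 1/27 / 25/216 = 8/25
P(Y=1 | obs) = 1/48 / 25/216 = 9/50
P(Y=2 | obs) = 1/48 / 25/216 = 9/50
P(Y=3 | obs) = 1/27 / 25/216 = 8/25

P(Y = 0 | obs) = 8/25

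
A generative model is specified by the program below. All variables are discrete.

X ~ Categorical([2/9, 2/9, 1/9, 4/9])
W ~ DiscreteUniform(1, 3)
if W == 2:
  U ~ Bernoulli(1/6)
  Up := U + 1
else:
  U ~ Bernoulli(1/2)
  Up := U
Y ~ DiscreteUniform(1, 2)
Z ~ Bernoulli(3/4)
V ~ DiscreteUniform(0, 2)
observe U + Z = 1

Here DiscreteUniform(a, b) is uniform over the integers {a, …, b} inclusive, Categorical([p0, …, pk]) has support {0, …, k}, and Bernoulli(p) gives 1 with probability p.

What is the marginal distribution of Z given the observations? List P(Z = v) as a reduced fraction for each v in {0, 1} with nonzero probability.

Enumerate traces; 144 have nonzero weight after conditioning:
  (X=0, W=1, U=0, Y=1, Z=1, V=0) weight 1/216
  (X=0, W=1, U=0, Y=1, Z=1, V=1) weight 1/216
  (X=0, W=1, U=0, Y=1, Z=1, V=2) weight 1/216
  (X=0, W=1, U=0, Y=2, Z=1, V=0) weight 1/216
  (X=0, W=1, U=0, Y=2, Z=1, V=1) weight 1/216
  (X=0, W=1, U=0, Y=2, Z=1, V=2) weight 1/216
  (X=0, W=1, U=1, Y=1, Z=0, V=0) weight 1/648
  (X=0, W=1, U=1, Y=1, Z=0, V=1) weight 1/648
  … 136 more
Group by Z:
  weight(Z=0) = 7/72
  weight(Z=1) = 11/24
Total weight = 7/72 + 11/24 = 5/9
P(Z=0 | obs) = 7/72 / 5/9 = 7/40
P(Z=1 | obs) = 11/24 / 5/9 = 33/40

P(Z=0) = 7/40, P(Z=1) = 33/40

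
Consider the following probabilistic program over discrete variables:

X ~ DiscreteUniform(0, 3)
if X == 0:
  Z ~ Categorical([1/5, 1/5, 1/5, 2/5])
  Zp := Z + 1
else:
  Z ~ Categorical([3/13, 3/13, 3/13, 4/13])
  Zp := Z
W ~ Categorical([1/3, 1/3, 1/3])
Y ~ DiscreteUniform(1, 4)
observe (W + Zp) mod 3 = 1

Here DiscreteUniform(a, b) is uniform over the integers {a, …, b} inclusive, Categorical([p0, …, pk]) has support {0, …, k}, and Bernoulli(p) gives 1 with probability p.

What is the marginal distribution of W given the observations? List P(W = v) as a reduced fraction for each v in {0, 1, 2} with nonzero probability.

Enumerate traces; 64 have nonzero weight after conditioning:
  (X=0, Z=0, W=0, Y=1) weight 1/240
  (X=0, Z=0, W=0, Y=2) weight 1/240
  (X=0, Z=0, W=0, Y=3) weight 1/240
  (X=0, Z=0, W=0, Y=4) weight 1/240
  (X=0, Z=1, W=2, Y=1) weight 1/240
  (X=0, Z=1, W=2, Y=2) weight 1/240
  (X=0, Z=1, W=2, Y=3) weight 1/240
  (X=0, Z=1, W=2, Y=4) weight 1/240
  (X=0, Z=2, W=1, Y=1) weight 1/240
  … 55 more
Group by W:
  weight(W=0) = 7/65
  weight(W=1) = 59/390
  weight(W=2) = 29/390
Total weight = 7/65 + 59/390 + 29/390 = 1/3
P(W=0 | obs) = 7/65 / 1/3 = 21/65
P(W=1 | obs) = 59/390 / 1/3 = 59/130
P(W=2 | obs) = 29/390 / 1/3 = 29/130

P(W=0) = 21/65, P(W=1) = 59/130, P(W=2) = 29/130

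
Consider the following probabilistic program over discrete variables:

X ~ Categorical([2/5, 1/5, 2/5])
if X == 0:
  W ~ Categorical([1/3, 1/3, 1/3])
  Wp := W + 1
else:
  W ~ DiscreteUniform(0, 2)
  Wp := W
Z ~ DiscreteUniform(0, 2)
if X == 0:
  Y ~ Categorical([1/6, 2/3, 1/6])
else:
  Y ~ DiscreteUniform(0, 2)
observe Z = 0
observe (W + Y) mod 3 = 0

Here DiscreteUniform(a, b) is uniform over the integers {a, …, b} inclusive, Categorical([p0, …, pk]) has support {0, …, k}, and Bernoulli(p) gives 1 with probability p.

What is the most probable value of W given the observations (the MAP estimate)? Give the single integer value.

argmax_v P(W = v | obs) = 2

Enumerate traces; 9 have nonzero weight after conditioning:
  (X=0, W=0, Z=0, Y=0) weight 1/135
  (X=0, W=1, Z=0, Y=2) weight 1/135
  (X=0, W=2, Z=0, Y=1) weight 4/135
  (X=1, W=0, Z=0, Y=0) weight 1/135
  (X=1, W=1, Z=0, Y=2) weight 1/135
  (X=1, W=2, Z=0, Y=1) weight 1/135
  (X=2, W=0, Z=0, Y=0) weight 2/135
  (X=2, W=1, Z=0, Y=2) weight 2/135
  … 1 more
Group by W:
  weight(W=0) = 4/135
  weight(W=1) = 4/135
  weight(W=2) = 7/135
Total weight = 4/135 + 4/135 + 7/135 = 1/9
P(W=0 | obs) = 4/135 / 1/9 = 4/15
P(W=1 | obs) = 4/135 / 1/9 = 4/15
P(W=2 | obs) = 7/135 / 1/9 = 7/15
argmax = 2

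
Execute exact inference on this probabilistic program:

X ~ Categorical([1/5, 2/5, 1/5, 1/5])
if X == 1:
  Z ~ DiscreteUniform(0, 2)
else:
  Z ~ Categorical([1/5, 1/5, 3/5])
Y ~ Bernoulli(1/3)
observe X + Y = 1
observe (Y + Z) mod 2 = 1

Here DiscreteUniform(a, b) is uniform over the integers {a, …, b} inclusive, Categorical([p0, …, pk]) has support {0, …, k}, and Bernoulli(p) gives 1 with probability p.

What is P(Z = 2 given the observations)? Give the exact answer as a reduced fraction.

P(Z = 2 | obs) = 9/32

Enumerate traces; 3 have nonzero weight after conditioning:
  (X=0, Z=0, Y=1) weight 1/75
  (X=0, Z=2, Y=1) weight 1/25
  (X=1, Z=1, Y=0) weight 4/45
Group by Z:
  weight(Z=0) = 1/75
  weight(Z=1) = 4/45
  weight(Z=2) = 1/25
Total weight = 1/75 + 4/45 + 1/25 = 32/225
P(Z=0 | obs) = 1/75 / 32/225 = 3/32
P(Z=1 | obs) = 4/45 / 32/225 = 5/8
P(Z=2 | obs) = 1/25 / 32/225 = 9/32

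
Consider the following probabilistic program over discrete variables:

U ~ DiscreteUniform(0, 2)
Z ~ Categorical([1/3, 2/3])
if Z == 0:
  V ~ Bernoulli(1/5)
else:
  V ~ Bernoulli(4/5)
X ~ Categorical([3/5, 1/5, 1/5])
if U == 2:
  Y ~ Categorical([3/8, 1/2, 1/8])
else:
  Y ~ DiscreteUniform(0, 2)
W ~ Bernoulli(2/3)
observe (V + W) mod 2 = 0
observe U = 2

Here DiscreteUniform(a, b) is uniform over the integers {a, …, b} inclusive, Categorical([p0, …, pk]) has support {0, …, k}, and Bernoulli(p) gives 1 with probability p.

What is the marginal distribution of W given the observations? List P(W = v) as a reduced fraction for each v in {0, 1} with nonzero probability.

Enumerate traces; 36 have nonzero weight after conditioning:
  (U=2, Z=0, V=0, X=0, Y=0, W=0) weight 1/150
  (U=2, Z=0, V=0, X=0, Y=1, W=0) weight 2/225
  (U=2, Z=0, V=0, X=0, Y=2, W=0) weight 1/450
  (U=2, Z=0, V=0, X=1, Y=0, W=0) weight 1/450
  (U=2, Z=0, V=0, X=1, Y=1, W=0) weight 2/675
  (U=2, Z=0, V=0, X=1, Y=2, W=0) weight 1/1350
  (U=2, Z=0, V=0, X=2, Y=0, W=0) weight 1/450
  (U=2, Z=0, V=0, X=2, Y=1, W=0) weight 2/675
  (U=2, Z=0, V=1, X=0, Y=0, W=1) weight 1/300
  … 27 more
Group by W:
  weight(W=0) = 2/45
  weight(W=1) = 2/15
Total weight = 2/45 + 2/15 = 8/45
P(W=0 | obs) = 2/45 / 8/45 = 1/4
P(W=1 | obs) = 2/15 / 8/45 = 3/4

P(W=0) = 1/4, P(W=1) = 3/4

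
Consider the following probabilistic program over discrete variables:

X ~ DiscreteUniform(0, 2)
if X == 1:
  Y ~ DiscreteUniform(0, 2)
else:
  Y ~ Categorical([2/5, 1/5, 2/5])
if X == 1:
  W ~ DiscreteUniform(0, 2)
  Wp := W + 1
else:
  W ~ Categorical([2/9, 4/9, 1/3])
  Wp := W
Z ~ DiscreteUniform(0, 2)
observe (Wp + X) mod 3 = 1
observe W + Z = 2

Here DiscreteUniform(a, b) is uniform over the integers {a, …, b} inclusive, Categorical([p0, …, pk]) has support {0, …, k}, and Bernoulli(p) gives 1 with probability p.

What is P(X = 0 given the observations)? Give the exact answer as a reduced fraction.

P(X = 0 | obs) = 2/5

Enumerate traces; 9 have nonzero weight after conditioning:
  (X=0, Y=0, W=1, Z=1) weight 8/405
  (X=0, Y=1, W=1, Z=1) weight 4/405
  (X=0, Y=2, W=1, Z=1) weight 8/405
  (X=1, Y=0, W=2, Z=0) weight 1/81
  (X=1, Y=1, W=2, Z=0) weight 1/81
  (X=1, Y=2, W=2, Z=0) weight 1/81
  (X=2, Y=0, W=2, Z=0) weight 2/135
  (X=2, Y=1, W=2, Z=0) weight 1/135
  … 1 more
Group by X:
  weight(X=0) = 4/81
  weight(X=1) = 1/27
  weight(X=2) = 1/27
Total weight = 4/81 + 1/27 + 1/27 = 10/81
P(X=0 | obs) = 4/81 / 10/81 = 2/5
P(X=1 | obs) = 1/27 / 10/81 = 3/10
P(X=2 | obs) = 1/27 / 10/81 = 3/10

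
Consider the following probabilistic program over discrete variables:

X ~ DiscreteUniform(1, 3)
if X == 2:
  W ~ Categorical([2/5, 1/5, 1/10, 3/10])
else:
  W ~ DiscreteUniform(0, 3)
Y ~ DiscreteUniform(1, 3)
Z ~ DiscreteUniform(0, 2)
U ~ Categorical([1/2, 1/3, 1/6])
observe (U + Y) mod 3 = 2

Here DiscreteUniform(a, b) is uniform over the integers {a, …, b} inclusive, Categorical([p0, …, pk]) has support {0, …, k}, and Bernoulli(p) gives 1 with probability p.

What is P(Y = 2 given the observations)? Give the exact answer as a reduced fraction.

Enumerate traces; 108 have nonzero weight after conditioning:
  (X=1, W=0, Y=1, Z=0, U=1) weight 1/324
  (X=1, W=0, Y=1, Z=1, U=1) weight 1/324
  (X=1, W=0, Y=1, Z=2, U=1) weight 1/324
  (X=1, W=0, Y=2, Z=0, U=0) weight 1/216
  (X=1, W=0, Y=2, Z=1, U=0) weight 1/216
  (X=1, W=0, Y=2, Z=2, U=0) weight 1/216
  (X=1, W=0, Y=3, Z=0, U=2) weight 1/648
  (X=1, W=0, Y=3, Z=1, U=2) weight 1/648
  … 100 more
Group by Y:
  weight(Y=1) = 1/9
  weight(Y=2) = 1/6
  weight(Y=3) = 1/18
Total weight = 1/9 + 1/6 + 1/18 = 1/3
P(Y=1 | obs) = 1/9 / 1/3 = 1/3
P(Y=2 | obs) = 1/6 / 1/3 = 1/2
P(Y=3 | obs) = 1/18 / 1/3 = 1/6

P(Y = 2 | obs) = 1/2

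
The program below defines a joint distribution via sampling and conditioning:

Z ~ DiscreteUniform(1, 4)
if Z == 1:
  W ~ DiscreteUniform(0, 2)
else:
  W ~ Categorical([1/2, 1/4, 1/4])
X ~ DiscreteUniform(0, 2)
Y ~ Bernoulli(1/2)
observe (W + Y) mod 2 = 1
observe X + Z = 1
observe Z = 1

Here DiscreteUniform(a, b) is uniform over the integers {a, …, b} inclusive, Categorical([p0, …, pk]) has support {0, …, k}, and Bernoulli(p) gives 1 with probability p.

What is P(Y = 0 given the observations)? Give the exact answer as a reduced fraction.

P(Y = 0 | obs) = 1/3

Enumerate traces; 3 have nonzero weight after conditioning:
  (Z=1, W=0, X=0, Y=1) weight 1/72
  (Z=1, W=1, X=0, Y=0) weight 1/72
  (Z=1, W=2, X=0, Y=1) weight 1/72
Group by Y:
  weight(Y=0) = 1/72
  weight(Y=1) = 1/36
Total weight = 1/72 + 1/36 = 1/24
P(Y=0 | obs) = 1/72 / 1/24 = 1/3
P(Y=1 | obs) = 1/36 / 1/24 = 2/3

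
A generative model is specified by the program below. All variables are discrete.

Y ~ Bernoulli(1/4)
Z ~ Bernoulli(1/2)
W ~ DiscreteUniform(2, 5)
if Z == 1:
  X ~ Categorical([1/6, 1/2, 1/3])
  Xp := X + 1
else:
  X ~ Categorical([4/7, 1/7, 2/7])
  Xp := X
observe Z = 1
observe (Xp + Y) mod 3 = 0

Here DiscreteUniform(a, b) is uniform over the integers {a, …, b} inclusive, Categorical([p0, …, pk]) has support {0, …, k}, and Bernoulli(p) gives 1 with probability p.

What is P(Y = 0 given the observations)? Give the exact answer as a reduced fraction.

Enumerate traces; 8 have nonzero weight after conditioning:
  (Y=0, Z=1, W=2, X=2) weight 1/32
  (Y=0, Z=1, W=3, X=2) weight 1/32
  (Y=0, Z=1, W=4, X=2) weight 1/32
  (Y=0, Z=1, W=5, X=2) weight 1/32
  (Y=1, Z=1, W=2, X=1) weight 1/64
  (Y=1, Z=1, W=3, X=1) weight 1/64
  (Y=1, Z=1, W=4, X=1) weight 1/64
  (Y=1, Z=1, W=5, X=1) weight 1/64
Group by Y:
  weight(Y=0) = 1/8
  weight(Y=1) = 1/16
Total weight = 1/8 + 1/16 = 3/16
P(Y=0 | obs) = 1/8 / 3/16 = 2/3
P(Y=1 | obs) = 1/16 / 3/16 = 1/3

P(Y = 0 | obs) = 2/3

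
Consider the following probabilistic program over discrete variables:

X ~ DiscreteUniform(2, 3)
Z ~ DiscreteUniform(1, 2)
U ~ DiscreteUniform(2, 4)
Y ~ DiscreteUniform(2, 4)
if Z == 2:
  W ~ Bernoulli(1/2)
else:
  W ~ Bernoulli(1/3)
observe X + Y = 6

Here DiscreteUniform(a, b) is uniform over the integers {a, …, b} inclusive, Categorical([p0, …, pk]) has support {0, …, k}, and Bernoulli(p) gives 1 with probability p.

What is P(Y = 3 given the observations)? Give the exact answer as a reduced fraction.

Enumerate traces; 24 have nonzero weight after conditioning:
  (X=2, Z=1, U=2, Y=4, W=0) weight 1/54
  (X=2, Z=1, U=2, Y=4, W=1) weight 1/108
  (X=2, Z=1, U=3, Y=4, W=0) weight 1/54
  (X=2, Z=1, U=3, Y=4, W=1) weight 1/108
  (X=2, Z=1, U=4, Y=4, W=0) weight 1/54
  (X=2, Z=1, U=4, Y=4, W=1) weight 1/108
  (X=2, Z=2, U=2, Y=4, W=0) weight 1/72
  (X=2, Z=2, U=2, Y=4, W=1) weight 1/72
  (X=3, Z=1, U=2, Y=3, W=0) weight 1/54
  … 15 more
Group by Y:
  weight(Y=3) = 1/6
  weight(Y=4) = 1/6
Total weight = 1/6 + 1/6 = 1/3
P(Y=3 | obs) = 1/6 / 1/3 = 1/2
P(Y=4 | obs) = 1/6 / 1/3 = 1/2

P(Y = 3 | obs) = 1/2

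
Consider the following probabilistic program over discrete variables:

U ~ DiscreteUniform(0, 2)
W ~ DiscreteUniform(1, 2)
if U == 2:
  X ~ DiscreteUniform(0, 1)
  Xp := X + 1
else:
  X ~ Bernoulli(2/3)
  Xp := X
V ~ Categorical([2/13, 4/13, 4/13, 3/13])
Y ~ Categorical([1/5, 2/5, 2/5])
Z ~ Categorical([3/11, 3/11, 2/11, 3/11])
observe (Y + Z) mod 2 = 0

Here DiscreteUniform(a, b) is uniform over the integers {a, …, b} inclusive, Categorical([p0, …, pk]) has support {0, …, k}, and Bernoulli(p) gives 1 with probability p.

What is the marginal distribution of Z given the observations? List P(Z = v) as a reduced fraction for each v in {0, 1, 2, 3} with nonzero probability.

Enumerate traces; 288 have nonzero weight after conditioning:
  (U=0, W=1, X=0, V=0, Y=0, Z=0) weight 1/2145
  (U=0, W=1, X=0, V=0, Y=0, Z=2) weight 2/6435
  (U=0, W=1, X=0, V=0, Y=1, Z=1) weight 2/2145
  (U=0, W=1, X=0, V=0, Y=1, Z=3) weight 2/2145
  (U=0, W=1, X=0, V=0, Y=2, Z=0) weight 2/2145
  (U=0, W=1, X=0, V=0, Y=2, Z=2) weight 4/6435
  (U=0, W=1, X=0, V=1, Y=0, Z=0) weight 2/2145
  (U=0, W=1, X=0, V=1, Y=0, Z=2) weight 4/6435
  … 280 more
Group by Z:
  weight(Z=0) = 9/55
  weight(Z=1) = 6/55
  weight(Z=2) = 6/55
  weight(Z=3) = 6/55
Total weight = 9/55 + 6/55 + 6/55 + 6/55 = 27/55
P(Z=0 | obs) = 9/55 / 27/55 = 1/3
P(Z=1 | obs) = 6/55 / 27/55 = 2/9
P(Z=2 | obs) = 6/55 / 27/55 = 2/9
P(Z=3 | obs) = 6/55 / 27/55 = 2/9

P(Z=0) = 1/3, P(Z=1) = 2/9, P(Z=2) = 2/9, P(Z=3) = 2/9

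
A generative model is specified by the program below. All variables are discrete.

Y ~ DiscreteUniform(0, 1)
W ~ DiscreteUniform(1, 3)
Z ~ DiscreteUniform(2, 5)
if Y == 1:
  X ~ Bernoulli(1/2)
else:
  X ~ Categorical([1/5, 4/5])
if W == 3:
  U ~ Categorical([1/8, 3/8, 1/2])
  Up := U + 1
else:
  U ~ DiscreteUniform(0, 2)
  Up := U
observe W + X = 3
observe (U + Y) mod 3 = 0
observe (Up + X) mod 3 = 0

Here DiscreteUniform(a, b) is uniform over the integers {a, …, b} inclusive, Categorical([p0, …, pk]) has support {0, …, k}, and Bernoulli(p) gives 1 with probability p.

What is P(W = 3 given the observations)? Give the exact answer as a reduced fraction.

P(W = 3 | obs) = 3/5

Enumerate traces; 8 have nonzero weight after conditioning:
  (Y=1, W=2, Z=2, X=1, U=2) weight 1/144
  (Y=1, W=2, Z=3, X=1, U=2) weight 1/144
  (Y=1, W=2, Z=4, X=1, U=2) weight 1/144
  (Y=1, W=2, Z=5, X=1, U=2) weight 1/144
  (Y=1, W=3, Z=2, X=0, U=2) weight 1/96
  (Y=1, W=3, Z=3, X=0, U=2) weight 1/96
  (Y=1, W=3, Z=4, X=0, U=2) weight 1/96
  (Y=1, W=3, Z=5, X=0, U=2) weight 1/96
Group by W:
  weight(W=2) = 1/36
  weight(W=3) = 1/24
Total weight = 1/36 + 1/24 = 5/72
P(W=2 | obs) = 1/36 / 5/72 = 2/5
P(W=3 | obs) = 1/24 / 5/72 = 3/5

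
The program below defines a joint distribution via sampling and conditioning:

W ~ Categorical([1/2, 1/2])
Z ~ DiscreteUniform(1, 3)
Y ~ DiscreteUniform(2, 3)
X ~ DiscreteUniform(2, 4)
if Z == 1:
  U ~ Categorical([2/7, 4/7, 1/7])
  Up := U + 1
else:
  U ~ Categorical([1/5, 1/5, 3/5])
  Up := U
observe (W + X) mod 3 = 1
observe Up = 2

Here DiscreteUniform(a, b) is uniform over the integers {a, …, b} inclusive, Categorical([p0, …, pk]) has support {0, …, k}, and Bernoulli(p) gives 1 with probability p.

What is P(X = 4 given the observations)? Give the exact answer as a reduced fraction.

P(X = 4 | obs) = 1/2

Enumerate traces; 12 have nonzero weight after conditioning:
  (W=0, Z=1, Y=2, X=4, U=1) weight 1/63
  (W=0, Z=1, Y=3, X=4, U=1) weight 1/63
  (W=0, Z=2, Y=2, X=4, U=2) weight 1/60
  (W=0, Z=2, Y=3, X=4, U=2) weight 1/60
  (W=0, Z=3, Y=2, X=4, U=2) weight 1/60
  (W=0, Z=3, Y=3, X=4, U=2) weight 1/60
  (W=1, Z=1, Y=2, X=3, U=1) weight 1/63
  (W=1, Z=1, Y=3, X=3, U=1) weight 1/63
  … 4 more
Group by X:
  weight(X=3) = 31/315
  weight(X=4) = 31/315
Total weight = 31/315 + 31/315 = 62/315
P(X=3 | obs) = 31/315 / 62/315 = 1/2
P(X=4 | obs) = 31/315 / 62/315 = 1/2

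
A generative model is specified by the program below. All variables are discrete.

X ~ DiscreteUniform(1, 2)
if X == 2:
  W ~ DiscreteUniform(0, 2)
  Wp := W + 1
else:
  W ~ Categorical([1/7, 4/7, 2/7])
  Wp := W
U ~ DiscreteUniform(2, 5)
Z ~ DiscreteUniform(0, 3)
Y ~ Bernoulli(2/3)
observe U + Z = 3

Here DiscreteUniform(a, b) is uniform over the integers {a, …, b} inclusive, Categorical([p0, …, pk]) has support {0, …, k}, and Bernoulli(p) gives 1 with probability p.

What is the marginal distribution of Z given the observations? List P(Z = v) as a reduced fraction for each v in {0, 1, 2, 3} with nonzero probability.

Enumerate traces; 24 have nonzero weight after conditioning:
  (X=1, W=0, U=2, Z=1, Y=0) weight 1/672
  (X=1, W=0, U=2, Z=1, Y=1) weight 1/336
  (X=1, W=0, U=3, Z=0, Y=0) weight 1/672
  (X=1, W=0, U=3, Z=0, Y=1) weight 1/336
  (X=1, W=1, U=2, Z=1, Y=0) weight 1/168
  (X=1, W=1, U=2, Z=1, Y=1) weight 1/84
  (X=1, W=1, U=3, Z=0, Y=0) weight 1/168
  (X=1, W=1, U=3, Z=0, Y=1) weight 1/84
  … 16 more
Group by Z:
  weight(Z=0) = 1/16
  weight(Z=1) = 1/16
Total weight = 1/16 + 1/16 = 1/8
P(Z=0 | obs) = 1/16 / 1/8 = 1/2
P(Z=1 | obs) = 1/16 / 1/8 = 1/2

P(Z=0) = 1/2, P(Z=1) = 1/2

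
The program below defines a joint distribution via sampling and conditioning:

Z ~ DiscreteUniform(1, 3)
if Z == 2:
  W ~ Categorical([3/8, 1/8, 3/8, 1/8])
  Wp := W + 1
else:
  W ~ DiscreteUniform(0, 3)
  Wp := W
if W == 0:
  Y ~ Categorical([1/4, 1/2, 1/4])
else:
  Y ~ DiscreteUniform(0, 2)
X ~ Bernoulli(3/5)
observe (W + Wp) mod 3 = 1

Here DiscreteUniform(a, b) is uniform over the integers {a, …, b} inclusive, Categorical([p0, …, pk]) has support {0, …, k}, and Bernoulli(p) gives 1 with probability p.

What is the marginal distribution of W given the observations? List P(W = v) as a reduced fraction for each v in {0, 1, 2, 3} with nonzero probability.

P(W=0) = 3/8, P(W=2) = 1/2, P(W=3) = 1/8

Enumerate traces; 24 have nonzero weight after conditioning:
  (Z=1, W=2, Y=0, X=0) weight 1/90
  (Z=1, W=2, Y=0, X=1) weight 1/60
  (Z=1, W=2, Y=1, X=0) weight 1/90
  (Z=1, W=2, Y=1, X=1) weight 1/60
  (Z=1, W=2, Y=2, X=0) weight 1/90
  (Z=1, W=2, Y=2, X=1) weight 1/60
  (Z=2, W=0, Y=0, X=0) weight 1/80
  (Z=2, W=0, Y=0, X=1) weight 3/160
  (Z=2, W=3, Y=0, X=0) weight 1/180
  … 15 more
Group by W:
  weight(W=0) = 1/8
  weight(W=2) = 1/6
  weight(W=3) = 1/24
Total weight = 1/8 + 1/6 + 1/24 = 1/3
P(W=0 | obs) = 1/8 / 1/3 = 3/8
P(W=2 | obs) = 1/6 / 1/3 = 1/2
P(W=3 | obs) = 1/24 / 1/3 = 1/8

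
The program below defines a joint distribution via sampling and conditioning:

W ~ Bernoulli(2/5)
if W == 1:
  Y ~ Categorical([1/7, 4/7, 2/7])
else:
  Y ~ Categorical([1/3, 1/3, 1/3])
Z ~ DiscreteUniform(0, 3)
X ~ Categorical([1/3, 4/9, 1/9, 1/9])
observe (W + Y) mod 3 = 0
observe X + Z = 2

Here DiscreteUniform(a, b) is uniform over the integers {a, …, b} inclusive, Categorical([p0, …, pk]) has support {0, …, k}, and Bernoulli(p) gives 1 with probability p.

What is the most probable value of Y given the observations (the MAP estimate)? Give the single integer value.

argmax_v P(Y = v | obs) = 0

Enumerate traces; 6 have nonzero weight after conditioning:
  (W=0, Y=0, Z=0, X=2) weight 1/180
  (W=0, Y=0, Z=1, X=1) weight 1/45
  (W=0, Y=0, Z=2, X=0) weight 1/60
  (W=1, Y=2, Z=0, X=2) weight 1/315
  (W=1, Y=2, Z=1, X=1) weight 4/315
  (W=1, Y=2, Z=2, X=0) weight 1/105
Group by Y:
  weight(Y=0) = 2/45
  weight(Y=2) = 8/315
Total weight = 2/45 + 8/315 = 22/315
P(Y=0 | obs) = 2/45 / 22/315 = 7/11
P(Y=2 | obs) = 8/315 / 22/315 = 4/11
argmax = 0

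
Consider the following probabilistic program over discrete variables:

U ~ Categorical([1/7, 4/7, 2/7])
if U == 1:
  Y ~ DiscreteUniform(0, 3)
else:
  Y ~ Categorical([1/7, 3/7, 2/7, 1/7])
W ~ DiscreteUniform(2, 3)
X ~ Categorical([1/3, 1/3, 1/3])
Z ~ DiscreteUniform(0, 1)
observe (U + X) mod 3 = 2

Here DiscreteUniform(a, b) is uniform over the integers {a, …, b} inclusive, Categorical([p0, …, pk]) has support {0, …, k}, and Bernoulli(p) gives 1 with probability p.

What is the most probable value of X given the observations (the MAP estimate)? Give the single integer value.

argmax_v P(X = v | obs) = 1

Enumerate traces; 48 have nonzero weight after conditioning:
  (U=0, Y=0, W=2, X=2, Z=0) weight 1/588
  (U=0, Y=0, W=2, X=2, Z=1) weight 1/588
  (U=0, Y=0, W=3, X=2, Z=0) weight 1/588
  (U=0, Y=0, W=3, X=2, Z=1) weight 1/588
  (U=0, Y=1, W=2, X=2, Z=0) weight 1/196
  (U=0, Y=1, W=2, X=2, Z=1) weight 1/196
  (U=0, Y=1, W=3, X=2, Z=0) weight 1/196
  (U=0, Y=1, W=3, X=2, Z=1) weight 1/196
  (U=1, Y=0, W=2, X=1, Z=0) weight 1/84
  (U=2, Y=0, W=2, X=0, Z=0) weight 1/294
  … 38 more
Group by X:
  weight(X=0) = 2/21
  weight(X=1) = 4/21
  weight(X=2) = 1/21
Total weight = 2/21 + 4/21 + 1/21 = 1/3
P(X=0 | obs) = 2/21 / 1/3 = 2/7
P(X=1 | obs) = 4/21 / 1/3 = 4/7
P(X=2 | obs) = 1/21 / 1/3 = 1/7
argmax = 1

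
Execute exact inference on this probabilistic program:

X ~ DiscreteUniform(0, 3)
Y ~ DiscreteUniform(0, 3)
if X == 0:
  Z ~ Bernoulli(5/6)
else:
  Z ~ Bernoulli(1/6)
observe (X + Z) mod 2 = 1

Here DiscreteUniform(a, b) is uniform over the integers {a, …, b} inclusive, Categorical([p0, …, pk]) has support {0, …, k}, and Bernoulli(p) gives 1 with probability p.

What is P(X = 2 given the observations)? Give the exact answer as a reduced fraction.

P(X = 2 | obs) = 1/16

Enumerate traces; 16 have nonzero weight after conditioning:
  (X=0, Y=0, Z=1) weight 5/96
  (X=0, Y=1, Z=1) weight 5/96
  (X=0, Y=2, Z=1) weight 5/96
  (X=0, Y=3, Z=1) weight 5/96
  (X=1, Y=0, Z=0) weight 5/96
  (X=1, Y=1, Z=0) weight 5/96
  (X=1, Y=2, Z=0) weight 5/96
  (X=1, Y=3, Z=0) weight 5/96
  (X=2, Y=0, Z=1) weight 1/96
  (X=3, Y=0, Z=0) weight 5/96
  … 6 more
Group by X:
  weight(X=0) = 5/24
  weight(X=1) = 5/24
  weight(X=2) = 1/24
  weight(X=3) = 5/24
Total weight = 5/24 + 5/24 + 1/24 + 5/24 = 2/3
P(X=0 | obs) = 5/24 / 2/3 = 5/16
P(X=1 | obs) = 5/24 / 2/3 = 5/16
P(X=2 | obs) = 1/24 / 2/3 = 1/16
P(X=3 | obs) = 5/24 / 2/3 = 5/16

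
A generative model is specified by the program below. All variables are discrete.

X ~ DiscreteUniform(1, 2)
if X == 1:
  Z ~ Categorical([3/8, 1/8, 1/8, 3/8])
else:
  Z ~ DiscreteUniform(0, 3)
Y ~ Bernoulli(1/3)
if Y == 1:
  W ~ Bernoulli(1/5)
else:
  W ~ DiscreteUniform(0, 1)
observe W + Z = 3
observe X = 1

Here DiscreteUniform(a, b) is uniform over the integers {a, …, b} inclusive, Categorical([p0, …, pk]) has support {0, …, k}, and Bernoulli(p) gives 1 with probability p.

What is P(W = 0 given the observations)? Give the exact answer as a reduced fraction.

P(W = 0 | obs) = 9/11

Enumerate traces; 4 have nonzero weight after conditioning:
  (X=1, Z=2, Y=0, W=1) weight 1/48
  (X=1, Z=2, Y=1, W=1) weight 1/240
  (X=1, Z=3, Y=0, W=0) weight 1/16
  (X=1, Z=3, Y=1, W=0) weight 1/20
Group by W:
  weight(W=0) = 9/80
  weight(W=1) = 1/40
Total weight = 9/80 + 1/40 = 11/80
P(W=0 | obs) = 9/80 / 11/80 = 9/11
P(W=1 | obs) = 1/40 / 11/80 = 2/11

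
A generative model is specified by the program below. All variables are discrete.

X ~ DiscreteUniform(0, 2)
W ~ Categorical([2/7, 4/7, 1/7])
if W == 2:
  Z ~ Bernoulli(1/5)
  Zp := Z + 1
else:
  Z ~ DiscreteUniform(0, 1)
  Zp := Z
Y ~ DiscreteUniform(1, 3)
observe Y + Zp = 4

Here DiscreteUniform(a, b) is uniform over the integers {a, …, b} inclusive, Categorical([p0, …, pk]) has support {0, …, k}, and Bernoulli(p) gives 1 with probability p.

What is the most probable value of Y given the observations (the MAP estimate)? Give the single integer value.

Enumerate traces; 12 have nonzero weight after conditioning:
  (X=0, W=0, Z=1, Y=3) weight 1/63
  (X=0, W=1, Z=1, Y=3) weight 2/63
  (X=0, W=2, Z=0, Y=3) weight 4/315
  (X=0, W=2, Z=1, Y=2) weight 1/315
  (X=1, W=0, Z=1, Y=3) weight 1/63
  (X=1, W=1, Z=1, Y=3) weight 2/63
  (X=1, W=2, Z=0, Y=3) weight 4/315
  (X=1, W=2, Z=1, Y=2) weight 1/315
  … 4 more
Group by Y:
  weight(Y=2) = 1/105
  weight(Y=3) = 19/105
Total weight = 1/105 + 19/105 = 4/21
P(Y=2 | obs) = 1/105 / 4/21 = 1/20
P(Y=3 | obs) = 19/105 / 4/21 = 19/20
argmax = 3

argmax_v P(Y = v | obs) = 3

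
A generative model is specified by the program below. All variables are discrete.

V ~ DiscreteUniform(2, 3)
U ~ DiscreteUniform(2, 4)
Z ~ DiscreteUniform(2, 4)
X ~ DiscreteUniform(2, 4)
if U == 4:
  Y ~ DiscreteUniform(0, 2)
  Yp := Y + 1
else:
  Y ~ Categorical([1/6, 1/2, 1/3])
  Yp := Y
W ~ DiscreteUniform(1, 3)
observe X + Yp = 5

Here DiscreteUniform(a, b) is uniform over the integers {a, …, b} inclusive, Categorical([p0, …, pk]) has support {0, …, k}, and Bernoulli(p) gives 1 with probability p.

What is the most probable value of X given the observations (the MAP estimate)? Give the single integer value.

Enumerate traces; 126 have nonzero weight after conditioning:
  (V=2, U=2, Z=2, X=3, Y=2, W=1) weight 1/486
  (V=2, U=2, Z=2, X=3, Y=2, W=2) weight 1/486
  (V=2, U=2, Z=2, X=3, Y=2, W=3) weight 1/486
  (V=2, U=2, Z=2, X=4, Y=1, W=1) weight 1/324
  (V=2, U=2, Z=2, X=4, Y=1, W=2) weight 1/324
  (V=2, U=2, Z=2, X=4, Y=1, W=3) weight 1/324
  (V=2, U=2, Z=3, X=3, Y=2, W=1) weight 1/486
  (V=2, U=2, Z=3, X=3, Y=2, W=2) weight 1/486
  (V=2, U=4, Z=2, X=2, Y=2, W=1) weight 1/486
  … 117 more
Group by X:
  weight(X=2) = 1/27
  weight(X=3) = 1/9
  weight(X=4) = 4/27
Total weight = 1/27 + 1/9 + 4/27 = 8/27
P(X=2 | obs) = 1/27 / 8/27 = 1/8
P(X=3 | obs) = 1/9 / 8/27 = 3/8
P(X=4 | obs) = 4/27 / 8/27 = 1/2
argmax = 4

argmax_v P(X = v | obs) = 4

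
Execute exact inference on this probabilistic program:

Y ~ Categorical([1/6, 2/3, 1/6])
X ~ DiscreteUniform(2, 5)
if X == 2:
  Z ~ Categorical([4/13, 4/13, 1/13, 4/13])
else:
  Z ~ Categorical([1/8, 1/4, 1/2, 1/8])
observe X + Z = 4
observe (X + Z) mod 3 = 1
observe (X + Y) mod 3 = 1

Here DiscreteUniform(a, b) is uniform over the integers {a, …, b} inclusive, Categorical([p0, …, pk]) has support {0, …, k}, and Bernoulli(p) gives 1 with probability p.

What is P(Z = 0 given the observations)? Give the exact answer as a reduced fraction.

P(Z = 0 | obs) = 13/125

Enumerate traces; 3 have nonzero weight after conditioning:
  (Y=0, X=4, Z=0) weight 1/192
  (Y=1, X=3, Z=1) weight 1/24
  (Y=2, X=2, Z=2) weight 1/312
Group by Z:
  weight(Z=0) = 1/192
  weight(Z=1) = 1/24
  weight(Z=2) = 1/312
Total weight = 1/192 + 1/24 + 1/312 = 125/2496
P(Z=0 | obs) = 1/192 / 125/2496 = 13/125
P(Z=1 | obs) = 1/24 / 125/2496 = 104/125
P(Z=2 | obs) = 1/312 / 125/2496 = 8/125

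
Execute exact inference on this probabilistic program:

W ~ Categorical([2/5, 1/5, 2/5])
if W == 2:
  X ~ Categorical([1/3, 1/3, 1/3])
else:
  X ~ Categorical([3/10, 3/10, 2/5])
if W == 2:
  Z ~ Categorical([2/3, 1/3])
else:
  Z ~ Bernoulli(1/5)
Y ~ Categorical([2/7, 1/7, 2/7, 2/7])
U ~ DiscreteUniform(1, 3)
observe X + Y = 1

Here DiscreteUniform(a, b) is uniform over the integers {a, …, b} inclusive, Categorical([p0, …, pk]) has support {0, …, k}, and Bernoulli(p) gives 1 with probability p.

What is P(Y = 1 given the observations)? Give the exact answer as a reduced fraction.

Enumerate traces; 36 have nonzero weight after conditioning:
  (W=0, X=0, Z=0, Y=1, U=1) weight 4/875
  (W=0, X=0, Z=0, Y=1, U=2) weight 4/875
  (W=0, X=0, Z=0, Y=1, U=3) weight 4/875
  (W=0, X=0, Z=1, Y=1, U=1) weight 1/875
  (W=0, X=0, Z=1, Y=1, U=2) weight 1/875
  (W=0, X=0, Z=1, Y=1, U=3) weight 1/875
  (W=0, X=1, Z=0, Y=0, U=1) weight 8/875
  (W=0, X=1, Z=0, Y=0, U=2) weight 8/875
  … 28 more
Group by Y:
  weight(Y=0) = 47/525
  weight(Y=1) = 47/1050
Total weight = 47/525 + 47/1050 = 47/350
P(Y=0 | obs) = 47/525 / 47/350 = 2/3
P(Y=1 | obs) = 47/1050 / 47/350 = 1/3

P(Y = 1 | obs) = 1/3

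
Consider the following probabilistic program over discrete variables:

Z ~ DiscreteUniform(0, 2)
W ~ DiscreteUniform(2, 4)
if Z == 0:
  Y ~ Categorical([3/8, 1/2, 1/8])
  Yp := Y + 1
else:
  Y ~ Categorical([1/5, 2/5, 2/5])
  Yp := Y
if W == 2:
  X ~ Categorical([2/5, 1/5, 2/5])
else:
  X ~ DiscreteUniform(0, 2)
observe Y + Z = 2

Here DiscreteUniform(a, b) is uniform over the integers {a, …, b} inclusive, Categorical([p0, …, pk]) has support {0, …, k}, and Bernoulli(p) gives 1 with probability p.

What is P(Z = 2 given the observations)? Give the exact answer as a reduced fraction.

P(Z = 2 | obs) = 8/29

Enumerate traces; 27 have nonzero weight after conditioning:
  (Z=0, W=2, Y=2, X=0) weight 1/180
  (Z=0, W=2, Y=2, X=1) weight 1/360
  (Z=0, W=2, Y=2, X=2) weight 1/180
  (Z=0, W=3, Y=2, X=0) weight 1/216
  (Z=0, W=3, Y=2, X=1) weight 1/216
  (Z=0, W=3, Y=2, X=2) weight 1/216
  (Z=0, W=4, Y=2, X=0) weight 1/216
  (Z=0, W=4, Y=2, X=1) weight 1/216
  (Z=1, W=2, Y=1, X=0) weight 4/225
  (Z=2, W=2, Y=0, X=0) weight 2/225
  … 17 more
Group by Z:
  weight(Z=0) = 1/24
  weight(Z=1) = 2/15
  weight(Z=2) = 1/15
Total weight = 1/24 + 2/15 + 1/15 = 29/120
P(Z=0 | obs) = 1/24 / 29/120 = 5/29
P(Z=1 | obs) = 2/15 / 29/120 = 16/29
P(Z=2 | obs) = 1/15 / 29/120 = 8/29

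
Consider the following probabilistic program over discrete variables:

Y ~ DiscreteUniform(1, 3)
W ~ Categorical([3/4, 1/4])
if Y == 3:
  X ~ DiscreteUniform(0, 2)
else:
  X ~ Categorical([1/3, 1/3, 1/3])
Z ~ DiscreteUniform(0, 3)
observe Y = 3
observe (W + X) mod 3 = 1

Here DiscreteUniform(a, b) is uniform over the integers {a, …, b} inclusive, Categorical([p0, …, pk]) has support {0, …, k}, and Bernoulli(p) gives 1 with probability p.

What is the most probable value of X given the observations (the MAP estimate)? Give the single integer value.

argmax_v P(X = v | obs) = 1

Enumerate traces; 8 have nonzero weight after conditioning:
  (Y=3, W=0, X=1, Z=0) weight 1/48
  (Y=3, W=0, X=1, Z=1) weight 1/48
  (Y=3, W=0, X=1, Z=2) weight 1/48
  (Y=3, W=0, X=1, Z=3) weight 1/48
  (Y=3, W=1, X=0, Z=0) weight 1/144
  (Y=3, W=1, X=0, Z=1) weight 1/144
  (Y=3, W=1, X=0, Z=2) weight 1/144
  (Y=3, W=1, X=0, Z=3) weight 1/144
Group by X:
  weight(X=0) = 1/36
  weight(X=1) = 1/12
Total weight = 1/36 + 1/12 = 1/9
P(X=0 | obs) = 1/36 / 1/9 = 1/4
P(X=1 | obs) = 1/12 / 1/9 = 3/4
argmax = 1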